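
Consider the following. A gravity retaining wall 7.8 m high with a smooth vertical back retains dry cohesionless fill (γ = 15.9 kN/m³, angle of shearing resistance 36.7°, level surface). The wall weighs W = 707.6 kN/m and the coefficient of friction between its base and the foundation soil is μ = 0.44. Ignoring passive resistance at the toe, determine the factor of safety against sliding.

2.56

K_a = tan²(45° − 36.7°/2) = 0.2519.
P_a = ½K_aγH² = 0.5×0.2519×15.9×7.8² = 121.8 kN/m, acting at H/3 = 2.600 m above the base.
FS_sliding = μW / P_a = 0.44×707.6 / 121.8 = 2.556.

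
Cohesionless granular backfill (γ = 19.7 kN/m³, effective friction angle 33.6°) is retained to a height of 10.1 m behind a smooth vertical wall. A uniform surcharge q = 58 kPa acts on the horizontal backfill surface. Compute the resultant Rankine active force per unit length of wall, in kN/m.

457 kN/m

K_a = tan²(45° − φ/2) = 0.2875.
Soil triangle: ½ K_a γ H² = 0.5×0.2875×19.7×10.1² = 288.9 kN/m.
Surcharge rectangle: K_a q H = 0.2875×58×10.1 = 168.4 kN/m.
Total = 288.9 + 168.4 = 457.3 kN/m.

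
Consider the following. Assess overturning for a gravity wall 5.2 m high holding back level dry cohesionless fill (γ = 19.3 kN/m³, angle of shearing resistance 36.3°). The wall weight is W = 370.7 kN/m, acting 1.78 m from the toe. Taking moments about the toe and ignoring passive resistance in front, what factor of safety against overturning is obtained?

K_a = tan²(45° − 36.3°/2) = 0.2563.
P_a = ½K_aγH² = 0.5×0.2563×19.3×5.2² = 66.87 kN/m, acting at H/3 = 1.733 m above the base.
Overturning moment M_o = P_a × H/3 = 66.87 × 1.733 = 115.9.
Resisting moment M_r = W × 1.78 = 370.7 × 1.78 = 659.8.
FS_overturning = M_r/M_o = 659.8/115.9 = 5.693.

5.69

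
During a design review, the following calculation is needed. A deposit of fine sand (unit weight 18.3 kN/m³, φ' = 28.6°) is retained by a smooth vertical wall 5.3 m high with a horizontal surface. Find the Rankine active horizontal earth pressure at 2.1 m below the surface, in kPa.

13.5 kPa

K_a = (1 − sin φ)/(1 + sin φ) = 0.3525.
σ_h = K_a γ z = 0.3525 × 18.3 × 2.1 = 13.55 kPa.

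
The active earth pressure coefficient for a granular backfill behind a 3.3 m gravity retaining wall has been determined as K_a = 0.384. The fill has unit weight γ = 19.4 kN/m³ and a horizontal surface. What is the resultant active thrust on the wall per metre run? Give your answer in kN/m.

P = ½ K_a γ H² = 0.5 × 0.384 × 19.4 × 3.3² = 40.56 kN/m.

40.6 kN/m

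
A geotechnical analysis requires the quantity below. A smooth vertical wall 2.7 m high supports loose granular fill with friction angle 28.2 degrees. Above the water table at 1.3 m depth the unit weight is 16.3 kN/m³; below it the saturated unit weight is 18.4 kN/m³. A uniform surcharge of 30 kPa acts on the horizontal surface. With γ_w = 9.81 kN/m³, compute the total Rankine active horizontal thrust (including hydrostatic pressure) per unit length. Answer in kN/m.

K_a = tan²(45° − φ/2) = 0.3582.
γ' = 18.4 − 9.81 = 8.590 kN/m³. h₂ = H − d_w = 1.4 m.
σ'_h: at surface K_a·q = 10.75; at WT K_a(q+γd_w) = 18.34; at base K_a(q+γd_w+γ'h₂) = 22.64 kPa.
P₁ = ½(10.75+18.34)×1.3 = 18.90; P₂ = ½(18.34+22.64)×1.4 = 28.69; P_w = ½γ_w h₂² = 9.614.
Total = 18.90+28.69+9.614 = 57.20 kN/m.

57.2 kN/m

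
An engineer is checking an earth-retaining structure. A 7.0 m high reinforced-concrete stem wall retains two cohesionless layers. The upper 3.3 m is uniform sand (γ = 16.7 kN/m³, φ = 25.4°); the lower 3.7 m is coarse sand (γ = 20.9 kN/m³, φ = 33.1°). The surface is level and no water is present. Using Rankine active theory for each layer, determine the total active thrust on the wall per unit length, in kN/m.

K_a1 = tan²(45°−25.4°/2) = 0.3996; K_a2 = tan²(45°−33.1°/2) = 0.2936.
Layer 1: σ at base = K_a1 γ₁ h₁ = 22.02 kPa; P₁ = ½×22.02×3.3 = 36.34.
Layer 2: σ_v at top = γ₁h₁ = 55.11; σ_h top = K_a2×55.11 = 16.18; σ_h base = K_a2×(55.11+20.9×3.7) = 38.88.
P₂ = ½(16.18+38.88)×3.7 = 101.9. Total P_a = 36.34+101.9 = 138.2 kN/m.

138 kN/m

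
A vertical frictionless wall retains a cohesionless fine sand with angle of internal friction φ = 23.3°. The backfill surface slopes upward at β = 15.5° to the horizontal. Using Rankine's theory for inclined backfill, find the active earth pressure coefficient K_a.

0.516

K_a = cos β · (cos β − √(cos²β − cos²φ)) / (cos β + √(cos²β − cos²φ)).
cos β = 0.9636, cos φ = 0.9184, √(cos²β − cos²φ) = 0.2916.
K_a = 0.9636 × (0.9636 − 0.2916)/(0.9636 + 0.2916) = 0.5159.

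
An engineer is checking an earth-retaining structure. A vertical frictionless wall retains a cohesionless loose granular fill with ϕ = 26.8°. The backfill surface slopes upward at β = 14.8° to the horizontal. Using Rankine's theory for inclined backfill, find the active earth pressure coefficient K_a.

K_a = cos β · (cos β − √(cos²β − cos²φ)) / (cos β + √(cos²β − cos²φ)).
cos β = 0.9668, cos φ = 0.8926, √(cos²β − cos²φ) = 0.3715.
K_a = 0.9668 × (0.9668 − 0.3715)/(0.9668 + 0.3715) = 0.4300.

0.430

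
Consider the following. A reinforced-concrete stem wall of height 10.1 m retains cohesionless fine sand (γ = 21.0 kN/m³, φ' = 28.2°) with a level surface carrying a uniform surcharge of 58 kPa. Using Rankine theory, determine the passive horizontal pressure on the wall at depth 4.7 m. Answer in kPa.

K_p = (1 + sin φ)/(1 − sin φ) = 2.792.
σ_v = γz + q = 21.0 × 4.7 + 58 = 156.7 kPa.
σ_h = K_p σ_v = 2.792 × 156.7 = 437.5 kPa.

437 kPa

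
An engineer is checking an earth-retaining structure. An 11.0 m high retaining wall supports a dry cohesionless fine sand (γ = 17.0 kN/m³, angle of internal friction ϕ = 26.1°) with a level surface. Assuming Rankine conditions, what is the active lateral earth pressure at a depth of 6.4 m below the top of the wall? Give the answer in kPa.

42.3 kPa

K_a = (1 − sin φ)/(1 + sin φ) = 0.3889.
σ_h = K_a γ z = 0.3889 × 17.0 × 6.4 = 42.32 kPa.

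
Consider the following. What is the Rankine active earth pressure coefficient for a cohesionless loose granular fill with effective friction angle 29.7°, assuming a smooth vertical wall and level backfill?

K_a = (1 − sin φ)/(1 + sin φ) = (1 − sin 29.7°)/(1 + sin 29.7°) = 0.3374.

0.337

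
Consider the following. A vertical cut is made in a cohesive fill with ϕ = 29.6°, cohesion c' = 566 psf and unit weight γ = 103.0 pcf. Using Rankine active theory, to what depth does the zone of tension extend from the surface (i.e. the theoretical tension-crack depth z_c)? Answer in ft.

K_a = tan²(45° − 29.6°/2) = 0.3387; √K_a = 0.5820.
The active pressure is zero where K_a γ z = 2c√K_a, so z_c = 2c/(γ√K_a) = 2×566/(103.0×0.5820) = 18.88 ft.

18.9 ft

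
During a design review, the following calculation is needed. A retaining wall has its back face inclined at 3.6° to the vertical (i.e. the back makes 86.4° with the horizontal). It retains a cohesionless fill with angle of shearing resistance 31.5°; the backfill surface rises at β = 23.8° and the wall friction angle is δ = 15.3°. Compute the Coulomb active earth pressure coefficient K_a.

0.467

K_a = sin²(α+φ) / [sin²α · sin(α−δ) · (1 + √{sin(φ+δ)sin(φ−β) / (sin(α−δ)sin(α+β))})²].
With α = 86.4°, φ = 31.5°, δ = 15.3°, β = 23.8°: K_a = 0.4674.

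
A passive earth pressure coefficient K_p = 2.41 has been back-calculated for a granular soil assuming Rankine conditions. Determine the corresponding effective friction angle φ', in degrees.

24.4°

K_p = (1+sin φ)/(1−sin φ) ⇒ sin φ = (K_p − 1)/(K_p + 1) = 0.4135.
φ = arcsin(0.4135) = 24.42°.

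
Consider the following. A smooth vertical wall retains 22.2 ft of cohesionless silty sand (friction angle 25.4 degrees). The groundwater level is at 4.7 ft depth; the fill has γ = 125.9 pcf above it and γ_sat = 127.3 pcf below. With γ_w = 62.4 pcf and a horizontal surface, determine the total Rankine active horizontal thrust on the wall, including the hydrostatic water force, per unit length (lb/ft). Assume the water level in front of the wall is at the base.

18200 lb/ft

K_a = tan²(45° − φ/2) = 0.3996.
γ' = 127.3 − 62.4 = 64.90 pcf. Depth below WT = 17.5 ft.
σ'_h at WT = K_a γ d_w = 236.5 psf; at base = 236.5 + K_a γ' × 17.5 = 690.4 psf.
P₁ (0–4.7 ft) = ½×236.5×4.7 = 555.7. P₂ (4.7–22.2 ft) = ½(236.5+690.4)×17.5 = 8110.
P_w = ½ γ_w h₂² = 0.5×62.4×17.5² = 9555. Total = 555.7+8110+9555 = 18220 lb/ft.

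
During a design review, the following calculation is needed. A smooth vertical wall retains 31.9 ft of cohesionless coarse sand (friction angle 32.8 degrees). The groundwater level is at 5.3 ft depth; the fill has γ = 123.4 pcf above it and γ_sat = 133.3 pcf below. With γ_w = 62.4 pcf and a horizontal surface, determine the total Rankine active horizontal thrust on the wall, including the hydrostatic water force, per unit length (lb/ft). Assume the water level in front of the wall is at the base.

K_a = tan²(45° − φ/2) = 0.2973.
γ' = 133.3 − 62.4 = 70.90 pcf. Depth below WT = 26.6 ft.
σ'_h at WT = K_a γ d_w = 194.4 psf; at base = 194.4 + K_a γ' × 26.6 = 755.0 psf.
P₁ (0–5.3 ft) = ½×194.4×5.3 = 515.2. P₂ (5.3–31.9 ft) = ½(194.4+755.0)×26.6 = 12630.
P_w = ½ γ_w h₂² = 0.5×62.4×26.6² = 22080. Total = 515.2+12630+22080 = 35220 lb/ft.

35200 lb/ft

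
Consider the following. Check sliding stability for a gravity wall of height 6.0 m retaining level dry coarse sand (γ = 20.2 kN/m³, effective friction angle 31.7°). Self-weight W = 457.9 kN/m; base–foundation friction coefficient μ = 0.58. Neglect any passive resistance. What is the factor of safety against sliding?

2.35

K_a = tan²(45° − 31.7°/2) = 0.3111.
P_a = ½K_aγH² = 0.5×0.3111×20.2×6.0² = 113.1 kN/m, acting at H/3 = 2.000 m above the base.
FS_sliding = μW / P_a = 0.58×457.9 / 113.1 = 2.348.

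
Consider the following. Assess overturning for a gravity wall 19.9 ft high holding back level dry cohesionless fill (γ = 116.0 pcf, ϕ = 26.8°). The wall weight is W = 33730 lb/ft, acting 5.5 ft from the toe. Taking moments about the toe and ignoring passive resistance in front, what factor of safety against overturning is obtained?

K_a = tan²(45° − 26.8°/2) = 0.3785.
P_a = ½K_aγH² = 0.5×0.3785×116.0×19.9² = 8693 lb/ft, acting at H/3 = 6.633 ft above the base.
Overturning moment M_o = P_a × H/3 = 8693 × 6.633 = 57660.
Resisting moment M_r = W × 5.5 = 33730 × 5.5 = 185500.
FS_overturning = M_r/M_o = 185500/57660 = 3.217.

3.22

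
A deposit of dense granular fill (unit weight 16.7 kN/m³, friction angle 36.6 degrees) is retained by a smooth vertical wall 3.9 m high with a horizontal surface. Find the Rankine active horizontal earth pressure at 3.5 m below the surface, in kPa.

K_a = (1 − sin φ)/(1 + sin φ) = 0.2530.
σ_h = K_a γ z = 0.2530 × 16.7 × 3.5 = 14.79 kPa.

14.8 kPa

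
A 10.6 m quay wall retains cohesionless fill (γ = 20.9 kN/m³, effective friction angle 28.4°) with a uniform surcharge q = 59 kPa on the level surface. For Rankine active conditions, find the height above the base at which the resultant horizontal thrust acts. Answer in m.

K_a = 0.3554.
Triangular part P₁ = ½K_aγH² = 417.2 at H/3 = 3.533 m; rectangular part P₂ = K_a q H = 222.2 at H/2 = 5.300 m.
ȳ = (P₁·3.533 + P₂·5.300)/(P₁+P₂) = 4.147 m.

4.15 m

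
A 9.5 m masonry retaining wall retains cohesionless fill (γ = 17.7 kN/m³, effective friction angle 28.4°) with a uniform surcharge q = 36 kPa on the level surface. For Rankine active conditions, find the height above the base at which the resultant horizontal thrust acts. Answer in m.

3.64 m

K_a = 0.3554.
Triangular part P₁ = ½K_aγH² = 283.8 at H/3 = 3.167 m; rectangular part P₂ = K_a q H = 121.5 at H/2 = 4.750 m.
ȳ = (P₁·3.167 + P₂·4.750)/(P₁+P₂) = 3.641 m.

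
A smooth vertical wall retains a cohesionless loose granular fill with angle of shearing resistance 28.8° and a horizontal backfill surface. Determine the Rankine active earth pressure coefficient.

0.350

K_a = tan²(45° − φ/2) = tan²(30.60°) = 0.3498.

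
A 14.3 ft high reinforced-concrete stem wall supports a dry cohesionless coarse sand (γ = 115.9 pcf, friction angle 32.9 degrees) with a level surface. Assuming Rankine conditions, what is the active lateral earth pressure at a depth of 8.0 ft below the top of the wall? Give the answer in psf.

274 psf

K_a = (1 − sin φ)/(1 + sin φ) = 0.2960.
σ_h = K_a γ z = 0.2960 × 115.9 × 8.0 = 274.5 psf.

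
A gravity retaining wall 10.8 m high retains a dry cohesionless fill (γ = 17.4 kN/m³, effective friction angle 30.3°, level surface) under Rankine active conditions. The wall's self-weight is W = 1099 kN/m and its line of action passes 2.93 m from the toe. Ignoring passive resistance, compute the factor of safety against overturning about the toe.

K_a = tan²(45° − 30.3°/2) = 0.3293.
P_a = ½K_aγH² = 0.5×0.3293×17.4×10.8² = 334.2 kN/m, acting at H/3 = 3.600 m above the base.
Overturning moment M_o = P_a × H/3 = 334.2 × 3.600 = 1203.
Resisting moment M_r = W × 2.93 = 1099 × 2.93 = 3220.
FS_overturning = M_r/M_o = 3220/1203 = 2.677.

2.68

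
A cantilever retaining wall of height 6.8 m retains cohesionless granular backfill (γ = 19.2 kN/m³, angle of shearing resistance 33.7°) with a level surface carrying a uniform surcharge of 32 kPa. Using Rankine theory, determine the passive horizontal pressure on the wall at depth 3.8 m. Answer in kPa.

K_p = (1 + sin φ)/(1 − sin φ) = 3.493.
σ_v = γz + q = 19.2 × 3.8 + 32 = 105.0 kPa.
σ_h = K_p σ_v = 3.493 × 105.0 = 366.6 kPa.

367 kPa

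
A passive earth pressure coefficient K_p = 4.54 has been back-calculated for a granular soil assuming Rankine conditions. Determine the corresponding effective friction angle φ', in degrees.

K_p = (1+sin φ)/(1−sin φ) ⇒ sin φ = (K_p − 1)/(K_p + 1) = 0.6390.
φ = arcsin(0.6390) = 39.72°.

39.7°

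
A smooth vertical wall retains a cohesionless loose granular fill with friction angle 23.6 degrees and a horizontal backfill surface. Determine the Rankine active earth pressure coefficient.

K_a = (1 − sin φ)/(1 + sin φ) = (1 − sin 23.6°)/(1 + sin 23.6°) = 0.4282.

0.428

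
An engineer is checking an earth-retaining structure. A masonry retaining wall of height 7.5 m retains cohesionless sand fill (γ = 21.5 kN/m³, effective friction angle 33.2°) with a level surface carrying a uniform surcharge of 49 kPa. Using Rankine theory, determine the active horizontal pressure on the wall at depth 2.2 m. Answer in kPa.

K_a = (1 − sin φ)/(1 + sin φ) = 0.2924.
σ_v = γz + q = 21.5 × 2.2 + 49 = 96.30 kPa.
σ_h = K_a σ_v = 0.2924 × 96.30 = 28.15 kPa.

28.2 kPa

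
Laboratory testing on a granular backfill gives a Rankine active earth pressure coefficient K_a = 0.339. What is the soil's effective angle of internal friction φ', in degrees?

K_a = tan²(45° − φ/2) ⇒ 45° − φ/2 = arctan(√0.339) = 30.21°.
φ = 2(45° − 30.21°) = 29.58°.

29.6°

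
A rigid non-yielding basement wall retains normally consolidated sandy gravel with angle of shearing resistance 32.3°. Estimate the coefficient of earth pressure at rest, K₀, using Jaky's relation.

K₀ = 1 − sin φ' = 1 − sin 32.3° = 0.4656.

0.466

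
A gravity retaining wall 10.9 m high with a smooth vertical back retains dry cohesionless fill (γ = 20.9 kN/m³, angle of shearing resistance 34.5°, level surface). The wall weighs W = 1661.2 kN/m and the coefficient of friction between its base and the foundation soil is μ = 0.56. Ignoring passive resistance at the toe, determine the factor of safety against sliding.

K_a = tan²(45° − 34.5°/2) = 0.2768.
P_a = ½K_aγH² = 0.5×0.2768×20.9×10.9² = 343.7 kN/m, acting at H/3 = 3.633 m above the base.
FS_sliding = μW / P_a = 0.56×1661.2 / 343.7 = 2.707.

2.71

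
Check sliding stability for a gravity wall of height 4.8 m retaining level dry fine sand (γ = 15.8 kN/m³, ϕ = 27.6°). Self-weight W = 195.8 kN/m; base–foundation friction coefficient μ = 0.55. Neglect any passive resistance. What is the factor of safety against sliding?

K_a = tan²(45° − 27.6°/2) = 0.3668.
P_a = ½K_aγH² = 0.5×0.3668×15.8×4.8² = 66.76 kN/m, acting at H/3 = 1.600 m above the base.
FS_sliding = μW / P_a = 0.55×195.8 / 66.76 = 1.613.

1.61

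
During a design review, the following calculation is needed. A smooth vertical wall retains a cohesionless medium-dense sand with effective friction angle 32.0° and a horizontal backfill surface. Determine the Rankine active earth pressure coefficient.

K_a = (1 − sin φ)/(1 + sin φ) = (1 − sin 32.0°)/(1 + sin 32.0°) = 0.3073.

0.307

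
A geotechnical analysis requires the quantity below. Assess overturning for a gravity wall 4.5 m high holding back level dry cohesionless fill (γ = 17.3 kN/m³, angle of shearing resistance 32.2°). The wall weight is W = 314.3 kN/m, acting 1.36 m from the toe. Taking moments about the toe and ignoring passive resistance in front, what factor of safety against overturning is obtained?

K_a = tan²(45° − 32.2°/2) = 0.3047.
P_a = ½K_aγH² = 0.5×0.3047×17.3×4.5² = 53.38 kN/m, acting at H/3 = 1.500 m above the base.
Overturning moment M_o = P_a × H/3 = 53.38 × 1.500 = 80.07.
Resisting moment M_r = W × 1.36 = 314.3 × 1.36 = 427.4.
FS_overturning = M_r/M_o = 427.4/80.07 = 5.339.

5.34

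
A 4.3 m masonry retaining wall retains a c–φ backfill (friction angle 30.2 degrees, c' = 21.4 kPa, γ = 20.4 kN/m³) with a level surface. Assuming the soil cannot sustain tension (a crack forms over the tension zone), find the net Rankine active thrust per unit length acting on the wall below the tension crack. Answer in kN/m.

1.43 kN/m

K_a = 0.3307; √K_a = 0.5750.
Tension-crack depth z_c = 2c/(γ√K_a) = 2×21.4/(20.4×0.5750) = 3.649 m.
σ_a at base = K_a γ H − 2c√K_a = 0.3307×20.4×4.3 − 2×21.4×0.5750 = 4.394 kPa.
P_a = ½ × 4.394 × (H − z_c) = 0.5×4.394×0.6514 = 1.431 kN/m.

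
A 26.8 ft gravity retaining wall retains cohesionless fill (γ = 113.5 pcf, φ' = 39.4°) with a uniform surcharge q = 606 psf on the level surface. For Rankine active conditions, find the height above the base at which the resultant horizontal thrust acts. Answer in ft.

K_a = 0.2234.
Triangular part P₁ = ½K_aγH² = 9108 at H/3 = 8.933 ft; rectangular part P₂ = K_a q H = 3629 at H/2 = 13.40 ft.
ȳ = (P₁·8.933 + P₂·13.40)/(P₁+P₂) = 10.21 ft.

10.2 ft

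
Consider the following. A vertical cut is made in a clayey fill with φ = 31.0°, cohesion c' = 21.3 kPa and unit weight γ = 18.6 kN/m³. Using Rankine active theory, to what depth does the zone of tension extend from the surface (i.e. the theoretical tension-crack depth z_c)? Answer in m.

K_a = tan²(45° − 31.0°/2) = 0.3201; √K_a = 0.5658.
The active pressure is zero where K_a γ z = 2c√K_a, so z_c = 2c/(γ√K_a) = 2×21.3/(18.6×0.5658) = 4.048 m.

4.05 m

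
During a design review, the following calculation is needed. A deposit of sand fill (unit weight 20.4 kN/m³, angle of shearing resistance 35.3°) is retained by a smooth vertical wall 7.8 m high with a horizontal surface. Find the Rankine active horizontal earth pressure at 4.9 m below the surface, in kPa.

K_a = (1 − sin φ)/(1 + sin φ) = 0.2675.
σ_h = K_a γ z = 0.2675 × 20.4 × 4.9 = 26.74 kPa.

26.7 kPa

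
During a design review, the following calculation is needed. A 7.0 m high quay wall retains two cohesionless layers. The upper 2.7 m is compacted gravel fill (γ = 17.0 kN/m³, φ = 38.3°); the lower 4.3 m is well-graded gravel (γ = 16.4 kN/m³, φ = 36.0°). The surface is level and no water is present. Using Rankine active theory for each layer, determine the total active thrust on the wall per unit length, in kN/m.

105 kN/m

K_a1 = tan²(45°−38.3°/2) = 0.2347; K_a2 = tan²(45°−36.0°/2) = 0.2596.
Layer 1: σ at base = K_a1 γ₁ h₁ = 10.77 kPa; P₁ = ½×10.77×2.7 = 14.55.
Layer 2: σ_v at top = γ₁h₁ = 45.90; σ_h top = K_a2×45.90 = 11.92; σ_h base = K_a2×(45.90+16.4×4.3) = 30.22.
P₂ = ½(11.92+30.22)×4.3 = 90.60. Total P_a = 14.55+90.60 = 105.1 kN/m.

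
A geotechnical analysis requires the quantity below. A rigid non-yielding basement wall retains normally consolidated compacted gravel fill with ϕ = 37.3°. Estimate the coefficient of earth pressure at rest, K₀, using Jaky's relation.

K₀ = 1 − sin φ' = 1 − sin 37.3° = 0.3940.

0.394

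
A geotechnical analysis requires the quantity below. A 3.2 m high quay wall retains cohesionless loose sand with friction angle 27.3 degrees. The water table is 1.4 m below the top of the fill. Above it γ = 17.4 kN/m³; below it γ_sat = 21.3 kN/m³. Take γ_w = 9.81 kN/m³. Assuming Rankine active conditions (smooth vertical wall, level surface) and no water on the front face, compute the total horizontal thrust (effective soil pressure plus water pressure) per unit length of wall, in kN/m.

K_a = tan²(45° − φ/2) = 0.3711.
γ' = 21.3 − 9.81 = 11.49 kN/m³. Depth below WT = 1.8 m.
σ'_h at WT = K_a γ d_w = 9.041 kPa; at base = 9.041 + K_a γ' × 1.8 = 16.72 kPa.
P₁ (0–1.4 m) = ½×9.041×1.4 = 6.329. P₂ (1.4–3.2 m) = ½(9.041+16.72)×1.8 = 23.18.
P_w = ½ γ_w h₂² = 0.5×9.81×1.8² = 15.89. Total = 6.329+23.18+15.89 = 45.40 kN/m.

45.4 kN/m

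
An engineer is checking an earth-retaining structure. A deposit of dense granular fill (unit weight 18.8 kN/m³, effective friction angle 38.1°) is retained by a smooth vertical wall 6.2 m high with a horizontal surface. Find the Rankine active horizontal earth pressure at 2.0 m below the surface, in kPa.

8.90 kPa

K_a = (1 − sin φ)/(1 + sin φ) = 0.2368.
σ_h = K_a γ z = 0.2368 × 18.8 × 2.0 = 8.905 kPa.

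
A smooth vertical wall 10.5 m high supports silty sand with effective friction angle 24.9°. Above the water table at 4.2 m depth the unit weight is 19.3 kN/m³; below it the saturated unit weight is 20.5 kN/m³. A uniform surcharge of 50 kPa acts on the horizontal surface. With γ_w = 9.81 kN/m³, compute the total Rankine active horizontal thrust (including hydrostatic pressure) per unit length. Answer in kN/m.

772 kN/m

K_a = tan²(45° − φ/2) = 0.4074.
γ' = 20.5 − 9.81 = 10.69 kN/m³. h₂ = H − d_w = 6.3 m.
σ'_h: at surface K_a·q = 20.37; at WT K_a(q+γd_w) = 53.40; at base K_a(q+γd_w+γ'h₂) = 80.84 kPa.
P₁ = ½(20.37+53.40)×4.2 = 154.9; P₂ = ½(53.40+80.84)×6.3 = 422.8; P_w = ½γ_w h₂² = 194.7.
Total = 154.9+422.8+194.7 = 772.4 kN/m.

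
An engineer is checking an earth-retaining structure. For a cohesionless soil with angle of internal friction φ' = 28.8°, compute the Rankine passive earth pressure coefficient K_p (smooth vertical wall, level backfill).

K_p = (1 + sin φ)/(1 − sin φ) = tan²(45° + 28.8°/2) = 2.859.

2.86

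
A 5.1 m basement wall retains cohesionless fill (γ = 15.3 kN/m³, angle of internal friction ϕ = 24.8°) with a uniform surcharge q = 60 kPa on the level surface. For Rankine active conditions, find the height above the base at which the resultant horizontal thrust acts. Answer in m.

K_a = 0.4090.
Triangular part P₁ = ½K_aγH² = 81.38 at H/3 = 1.700 m; rectangular part P₂ = K_a q H = 125.2 at H/2 = 2.550 m.
ȳ = (P₁·1.700 + P₂·2.550)/(P₁+P₂) = 2.215 m.

2.22 m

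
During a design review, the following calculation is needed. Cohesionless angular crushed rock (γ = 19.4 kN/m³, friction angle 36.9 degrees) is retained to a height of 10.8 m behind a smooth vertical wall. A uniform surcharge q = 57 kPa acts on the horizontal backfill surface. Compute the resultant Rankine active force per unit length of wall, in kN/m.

K_a = tan²(45° − φ/2) = 0.2497.
Soil triangle: ½ K_a γ H² = 0.5×0.2497×19.4×10.8² = 282.5 kN/m.
Surcharge rectangle: K_a q H = 0.2497×57×10.8 = 153.7 kN/m.
Total = 282.5 + 153.7 = 436.2 kN/m.

436 kN/m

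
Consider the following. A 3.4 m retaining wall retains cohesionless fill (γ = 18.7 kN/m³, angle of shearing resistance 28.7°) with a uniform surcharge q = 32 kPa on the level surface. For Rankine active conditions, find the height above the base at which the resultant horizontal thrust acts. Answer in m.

1.42 m

K_a = 0.3511.
Triangular part P₁ = ½K_aγH² = 37.95 at H/3 = 1.133 m; rectangular part P₂ = K_a q H = 38.20 at H/2 = 1.700 m.
ȳ = (P₁·1.133 + P₂·1.700)/(P₁+P₂) = 1.418 m.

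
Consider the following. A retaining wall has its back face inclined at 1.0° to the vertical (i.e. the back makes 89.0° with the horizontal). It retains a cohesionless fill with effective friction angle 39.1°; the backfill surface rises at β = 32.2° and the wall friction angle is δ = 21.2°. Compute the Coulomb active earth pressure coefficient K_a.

K_a = sin²(α+φ) / [sin²α · sin(α−δ) · (1 + √{sin(φ+δ)sin(φ−β) / (sin(α−δ)sin(α+β))})²].
With α = 89.0°, φ = 39.1°, δ = 21.2°, β = 32.2°: K_a = 0.3601.

0.360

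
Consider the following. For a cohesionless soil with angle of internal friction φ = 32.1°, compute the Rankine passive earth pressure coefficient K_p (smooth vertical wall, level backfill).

K_p = (1 + sin φ)/(1 − sin φ) = tan²(45° + 32.1°/2) = 3.268.

3.27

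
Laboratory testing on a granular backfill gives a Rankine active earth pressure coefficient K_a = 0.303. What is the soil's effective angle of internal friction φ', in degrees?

32.3°

K_a = tan²(45° − φ/2) ⇒ 45° − φ/2 = arctan(√0.303) = 28.83°.
φ = 2(45° − 28.83°) = 32.34°.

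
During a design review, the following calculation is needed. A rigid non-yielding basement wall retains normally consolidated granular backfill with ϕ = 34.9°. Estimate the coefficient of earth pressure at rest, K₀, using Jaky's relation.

0.428

K₀ = 1 − sin φ' = 1 − sin 34.9° = 0.4279.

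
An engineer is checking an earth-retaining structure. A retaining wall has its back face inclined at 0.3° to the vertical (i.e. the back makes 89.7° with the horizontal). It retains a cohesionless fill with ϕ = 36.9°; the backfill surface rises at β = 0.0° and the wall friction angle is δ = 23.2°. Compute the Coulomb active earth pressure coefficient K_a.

0.229

K_a = sin²(α+φ) / [sin²α · sin(α−δ) · (1 + √{sin(φ+δ)sin(φ−β) / (sin(α−δ)sin(α+β))})²].
With α = 89.7°, φ = 36.9°, δ = 23.2°, β = 0.0°: K_a = 0.2286.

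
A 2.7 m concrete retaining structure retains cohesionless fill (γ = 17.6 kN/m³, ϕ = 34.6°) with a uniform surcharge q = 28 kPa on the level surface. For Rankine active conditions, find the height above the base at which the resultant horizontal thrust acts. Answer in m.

K_a = 0.2756.
Triangular part P₁ = ½K_aγH² = 17.68 at H/3 = 0.9000 m; rectangular part P₂ = K_a q H = 20.84 at H/2 = 1.350 m.
ȳ = (P₁·0.9000 + P₂·1.350)/(P₁+P₂) = 1.143 m.

1.14 m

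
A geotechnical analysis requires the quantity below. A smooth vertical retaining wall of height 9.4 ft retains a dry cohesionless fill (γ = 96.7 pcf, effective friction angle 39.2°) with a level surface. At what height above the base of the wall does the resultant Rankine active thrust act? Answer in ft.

K_a = 0.2255.
The pressure distribution is triangular, so the resultant acts at H/3 above the base = 9.4/3 = 3.133 ft.

3.13 ft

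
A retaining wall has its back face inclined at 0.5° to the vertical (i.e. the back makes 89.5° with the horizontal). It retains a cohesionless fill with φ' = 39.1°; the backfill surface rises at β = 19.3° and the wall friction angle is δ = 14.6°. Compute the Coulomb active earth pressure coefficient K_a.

K_a = sin²(α+φ) / [sin²α · sin(α−δ) · (1 + √{sin(φ+δ)sin(φ−β) / (sin(α−δ)sin(α+β))})²].
With α = 89.5°, φ = 39.1°, δ = 14.6°, β = 19.3°: K_a = 0.2645.

0.265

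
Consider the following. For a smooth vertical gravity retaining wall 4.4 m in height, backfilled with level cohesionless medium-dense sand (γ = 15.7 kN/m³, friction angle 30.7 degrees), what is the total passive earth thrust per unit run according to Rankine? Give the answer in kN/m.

469 kN/m

K_p = tan²(45° + φ/2) = 3.086.
P_p = ½ K_p γ H² = 0.5 × 3.086 × 15.7 × 4.4² = 469.0 kN/m.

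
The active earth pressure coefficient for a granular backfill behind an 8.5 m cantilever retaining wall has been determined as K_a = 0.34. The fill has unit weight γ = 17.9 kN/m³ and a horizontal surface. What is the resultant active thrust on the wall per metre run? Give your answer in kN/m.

P = ½ K_a γ H² = 0.5 × 0.34 × 17.9 × 8.5² = 219.9 kN/m.

220 kN/m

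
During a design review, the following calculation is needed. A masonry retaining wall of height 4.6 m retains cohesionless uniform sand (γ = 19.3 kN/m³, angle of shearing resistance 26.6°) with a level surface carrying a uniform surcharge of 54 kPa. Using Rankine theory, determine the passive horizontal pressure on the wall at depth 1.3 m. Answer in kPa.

207 kPa

K_p = (1 + sin φ)/(1 − sin φ) = 2.622.
σ_v = γz + q = 19.3 × 1.3 + 54 = 79.09 kPa.
σ_h = K_p σ_v = 2.622 × 79.09 = 207.3 kPa.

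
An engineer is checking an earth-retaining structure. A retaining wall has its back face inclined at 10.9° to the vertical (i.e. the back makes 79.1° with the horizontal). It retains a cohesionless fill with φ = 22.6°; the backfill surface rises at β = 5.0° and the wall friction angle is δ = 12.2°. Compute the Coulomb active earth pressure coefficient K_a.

0.526

K_a = sin²(α+φ) / [sin²α · sin(α−δ) · (1 + √{sin(φ+δ)sin(φ−β) / (sin(α−δ)sin(α+β))})²].
With α = 79.1°, φ = 22.6°, δ = 12.2°, β = 5.0°: K_a = 0.5255.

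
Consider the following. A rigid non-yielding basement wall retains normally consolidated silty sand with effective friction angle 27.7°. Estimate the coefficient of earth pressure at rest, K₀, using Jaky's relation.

K₀ = 1 − sin φ' = 1 − sin 27.7° = 0.5352.

0.535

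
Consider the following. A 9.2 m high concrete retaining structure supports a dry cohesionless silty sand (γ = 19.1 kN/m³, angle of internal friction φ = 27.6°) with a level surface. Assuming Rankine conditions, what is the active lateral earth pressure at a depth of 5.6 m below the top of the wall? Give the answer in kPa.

39.2 kPa

K_a = (1 − sin φ)/(1 + sin φ) = 0.3668.
σ_h = K_a γ z = 0.3668 × 19.1 × 5.6 = 39.23 kPa.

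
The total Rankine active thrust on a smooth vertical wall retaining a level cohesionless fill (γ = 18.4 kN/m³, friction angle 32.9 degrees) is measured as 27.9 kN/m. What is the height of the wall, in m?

3.20 m

K_a = 0.2960. P_a = ½ K_a γ H² ⇒ H = √(2P_a/(K_a γ)).
H = √(2×27.9/(0.2960×18.4)) = 3.201 m.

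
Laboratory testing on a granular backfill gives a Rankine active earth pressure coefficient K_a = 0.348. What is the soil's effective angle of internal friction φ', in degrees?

K_a = tan²(45° − φ/2) ⇒ 45° − φ/2 = arctan(√0.348) = 30.54°.
φ = 2(45° − 30.54°) = 28.93°.

28.9°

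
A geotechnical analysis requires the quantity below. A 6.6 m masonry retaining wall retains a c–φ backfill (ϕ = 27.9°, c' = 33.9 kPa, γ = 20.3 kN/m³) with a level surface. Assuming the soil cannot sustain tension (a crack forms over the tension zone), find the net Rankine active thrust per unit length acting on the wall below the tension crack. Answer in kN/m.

K_a = 0.3625; √K_a = 0.6020.
Tension-crack depth z_c = 2c/(γ√K_a) = 2×33.9/(20.3×0.6020) = 5.548 m.
σ_a at base = K_a γ H − 2c√K_a = 0.3625×20.3×6.6 − 2×33.9×0.6020 = 7.744 kPa.
P_a = ½ × 7.744 × (H − z_c) = 0.5×7.744×1.052 = 4.075 kN/m.

4.07 kN/m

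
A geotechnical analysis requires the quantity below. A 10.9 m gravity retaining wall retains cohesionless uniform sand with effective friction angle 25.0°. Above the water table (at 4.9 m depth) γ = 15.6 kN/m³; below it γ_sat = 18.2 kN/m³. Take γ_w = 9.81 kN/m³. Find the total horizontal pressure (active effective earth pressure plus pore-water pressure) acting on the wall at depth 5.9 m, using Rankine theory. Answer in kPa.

44.2 kPa

K_a = (1 − sin φ)/(1 + sin φ) = 0.4059.
γ' = 18.2 − 9.81 = 8.390 kN/m³.
Effective vertical stress at 5.9 m: σ'_v = 15.6×4.9 + 8.390×1.00 = 84.83 kPa.
σ'_h = K_a σ'_v = 0.4059 × 84.83 = 34.43 kPa; u = γ_w × 1.00 = 9.810 kPa.
Total σ_h = 34.43 + 9.810 = 44.24 kPa.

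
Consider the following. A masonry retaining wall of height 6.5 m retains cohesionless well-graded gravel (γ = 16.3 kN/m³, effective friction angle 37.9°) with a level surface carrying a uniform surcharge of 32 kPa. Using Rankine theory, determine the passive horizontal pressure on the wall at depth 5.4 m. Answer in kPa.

K_p = (1 + sin φ)/(1 − sin φ) = 4.185.
σ_v = γz + q = 16.3 × 5.4 + 32 = 120.0 kPa.
σ_h = K_p σ_v = 4.185 × 120.0 = 502.3 kPa.

502 kPa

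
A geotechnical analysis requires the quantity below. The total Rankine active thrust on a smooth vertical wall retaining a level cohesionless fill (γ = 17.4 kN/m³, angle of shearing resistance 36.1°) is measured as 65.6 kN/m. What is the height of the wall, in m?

5.40 m

K_a = 0.2585. P_a = ½ K_a γ H² ⇒ H = √(2P_a/(K_a γ)).
H = √(2×65.6/(0.2585×17.4)) = 5.401 m.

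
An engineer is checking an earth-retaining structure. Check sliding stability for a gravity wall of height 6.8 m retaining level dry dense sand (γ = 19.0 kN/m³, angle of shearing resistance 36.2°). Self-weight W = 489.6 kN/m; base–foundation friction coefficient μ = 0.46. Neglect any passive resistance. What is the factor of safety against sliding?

K_a = tan²(45° − 36.2°/2) = 0.2574.
P_a = ½K_aγH² = 0.5×0.2574×19.0×6.8² = 113.1 kN/m, acting at H/3 = 2.267 m above the base.
FS_sliding = μW / P_a = 0.46×489.6 / 113.1 = 1.992.

1.99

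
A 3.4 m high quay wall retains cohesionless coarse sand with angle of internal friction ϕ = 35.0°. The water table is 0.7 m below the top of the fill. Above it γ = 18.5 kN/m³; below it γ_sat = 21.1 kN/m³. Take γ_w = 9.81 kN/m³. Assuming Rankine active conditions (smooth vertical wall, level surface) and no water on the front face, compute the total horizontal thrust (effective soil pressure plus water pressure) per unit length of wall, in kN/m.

K_a = tan²(45° − φ/2) = 0.2710.
γ' = 21.1 − 9.81 = 11.29 kN/m³. Depth below WT = 2.7 m.
σ'_h at WT = K_a γ d_w = 3.509 kPa; at base = 3.509 + K_a γ' × 2.7 = 11.77 kPa.
P₁ (0–0.7 m) = ½×3.509×0.7 = 1.228. P₂ (0.7–3.4 m) = ½(3.509+11.77)×2.7 = 20.63.
P_w = ½ γ_w h₂² = 0.5×9.81×2.7² = 35.76. Total = 1.228+20.63+35.76 = 57.61 kN/m.

57.6 kN/m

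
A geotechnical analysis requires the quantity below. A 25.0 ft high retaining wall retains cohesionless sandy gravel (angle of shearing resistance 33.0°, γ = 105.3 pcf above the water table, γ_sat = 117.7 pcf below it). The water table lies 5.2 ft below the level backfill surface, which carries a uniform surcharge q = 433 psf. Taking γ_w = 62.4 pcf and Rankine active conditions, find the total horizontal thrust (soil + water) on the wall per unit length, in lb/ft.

K_a = tan²(45° − φ/2) = 0.2948.
γ' = 117.7 − 62.4 = 55.30 pcf. h₂ = H − d_w = 19.8 ft.
σ'_h: at surface K_a·q = 127.6; at WT K_a(q+γd_w) = 289.1; at base K_a(q+γd_w+γ'h₂) = 611.9 psf.
P₁ = ½(127.6+289.1)×5.2 = 1083; P₂ = ½(289.1+611.9)×19.8 = 8919; P_w = ½γ_w h₂² = 12230.
Total = 1083+8919+12230 = 22230 lb/ft.

22200 lb/ft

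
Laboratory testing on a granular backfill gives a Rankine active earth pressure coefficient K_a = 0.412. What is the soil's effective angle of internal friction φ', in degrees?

24.6°

K_a = tan²(45° − φ/2) ⇒ 45° − φ/2 = arctan(√0.412) = 32.70°.
φ = 2(45° − 32.70°) = 24.61°.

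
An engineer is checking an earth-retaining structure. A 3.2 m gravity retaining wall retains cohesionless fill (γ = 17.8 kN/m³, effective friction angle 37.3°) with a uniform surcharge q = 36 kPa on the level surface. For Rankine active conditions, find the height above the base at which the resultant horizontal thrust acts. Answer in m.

1.36 m

K_a = 0.2453.
Triangular part P₁ = ½K_aγH² = 22.36 at H/3 = 1.067 m; rectangular part P₂ = K_a q H = 28.26 at H/2 = 1.600 m.
ȳ = (P₁·1.067 + P₂·1.600)/(P₁+P₂) = 1.364 m.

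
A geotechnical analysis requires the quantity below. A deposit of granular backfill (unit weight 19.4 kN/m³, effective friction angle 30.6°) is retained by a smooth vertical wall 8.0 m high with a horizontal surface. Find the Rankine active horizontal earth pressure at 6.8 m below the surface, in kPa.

42.9 kPa

K_a = (1 − sin φ)/(1 + sin φ) = 0.3253.
σ_h = K_a γ z = 0.3253 × 19.4 × 6.8 = 42.92 kPa.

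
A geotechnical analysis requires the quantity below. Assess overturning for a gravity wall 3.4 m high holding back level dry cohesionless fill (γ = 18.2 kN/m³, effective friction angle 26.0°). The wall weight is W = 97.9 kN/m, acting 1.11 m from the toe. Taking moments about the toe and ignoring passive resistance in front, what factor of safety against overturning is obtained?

K_a = tan²(45° − 26.0°/2) = 0.3905.
P_a = ½K_aγH² = 0.5×0.3905×18.2×3.4² = 41.08 kN/m, acting at H/3 = 1.133 m above the base.
Overturning moment M_o = P_a × H/3 = 41.08 × 1.133 = 46.55.
Resisting moment M_r = W × 1.11 = 97.9 × 1.11 = 108.7.
FS_overturning = M_r/M_o = 108.7/46.55 = 2.334.

2.33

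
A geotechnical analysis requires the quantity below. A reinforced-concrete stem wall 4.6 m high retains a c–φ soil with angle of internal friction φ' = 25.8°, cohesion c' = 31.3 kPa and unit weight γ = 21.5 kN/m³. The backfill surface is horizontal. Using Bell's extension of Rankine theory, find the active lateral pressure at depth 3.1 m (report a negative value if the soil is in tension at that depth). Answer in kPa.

K_a = (1 − sin φ)/(1 + sin φ) = 0.3935.
σ_a = K_a γ z − 2c√K_a = 0.3935×21.5×3.1 − 2×31.3×0.6273 = -13.04 kPa.

-13.0 kPa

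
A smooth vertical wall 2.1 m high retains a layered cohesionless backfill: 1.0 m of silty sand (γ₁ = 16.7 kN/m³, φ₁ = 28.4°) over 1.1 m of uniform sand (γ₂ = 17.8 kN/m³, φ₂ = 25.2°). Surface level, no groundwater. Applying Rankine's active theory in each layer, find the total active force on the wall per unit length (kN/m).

K_a1 = tan²(45°−28.4°/2) = 0.3554; K_a2 = tan²(45°−25.2°/2) = 0.4027.
Layer 1: σ at base = K_a1 γ₁ h₁ = 5.934 kPa; P₁ = ½×5.934×1.0 = 2.967.
Layer 2: σ_v at top = γ₁h₁ = 16.70; σ_h top = K_a2×16.70 = 6.726; σ_h base = K_a2×(16.70+17.8×1.1) = 14.61.
P₂ = ½(6.726+14.61)×1.1 = 11.74. Total P_a = 2.967+11.74 = 14.70 kN/m.

14.7 kN/m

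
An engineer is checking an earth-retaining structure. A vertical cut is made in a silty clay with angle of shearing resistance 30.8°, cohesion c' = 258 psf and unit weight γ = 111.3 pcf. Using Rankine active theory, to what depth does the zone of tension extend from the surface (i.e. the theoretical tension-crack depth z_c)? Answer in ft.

K_a = tan²(45° − 30.8°/2) = 0.3227; √K_a = 0.5681.
The active pressure is zero where K_a γ z = 2c√K_a, so z_c = 2c/(γ√K_a) = 2×258/(111.3×0.5681) = 8.161 ft.

8.16 ft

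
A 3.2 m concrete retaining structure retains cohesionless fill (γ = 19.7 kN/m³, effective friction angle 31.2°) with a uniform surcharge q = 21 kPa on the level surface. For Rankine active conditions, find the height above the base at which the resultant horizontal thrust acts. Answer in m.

1.28 m

K_a = 0.3175.
Triangular part P₁ = ½K_aγH² = 32.02 at H/3 = 1.067 m; rectangular part P₂ = K_a q H = 21.34 at H/2 = 1.600 m.
ȳ = (P₁·1.067 + P₂·1.600)/(P₁+P₂) = 1.280 m.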